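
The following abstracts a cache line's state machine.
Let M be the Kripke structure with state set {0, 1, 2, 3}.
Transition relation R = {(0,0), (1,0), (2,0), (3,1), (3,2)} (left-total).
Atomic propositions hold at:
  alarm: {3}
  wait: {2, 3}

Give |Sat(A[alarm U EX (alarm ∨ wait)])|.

Sat(alarm ∨ wait) = {2, 3}
Sat(EX (alarm ∨ wait)) = {s : some successor in {2, 3}} = {3}
A[alarm U EX (alarm ∨ wait)]: least fixpoint, start Z0 = Sat(EX (alarm ∨ wait)) = {3}, add states in Sat(alarm) with every successor in Z. Already a fixed point.
Sat(A[alarm U EX (alarm ∨ wait)]) = {3}
|Sat(A[alarm U EX (alarm ∨ wait)])| = |{3}| = 1.

1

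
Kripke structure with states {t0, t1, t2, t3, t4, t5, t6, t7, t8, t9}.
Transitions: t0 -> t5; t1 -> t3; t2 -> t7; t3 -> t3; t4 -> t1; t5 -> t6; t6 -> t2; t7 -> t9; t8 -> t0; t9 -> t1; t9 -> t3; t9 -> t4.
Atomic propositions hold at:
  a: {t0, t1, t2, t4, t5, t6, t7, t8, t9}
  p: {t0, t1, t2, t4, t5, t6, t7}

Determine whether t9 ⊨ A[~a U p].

No

Sat(~a) = {t3}
A[~a U p]: least fixpoint, start Z0 = Sat(p) = {t0, t1, t2, t4, t5, t6, t7}, add states in Sat(~a) with every successor in Z. Already a fixed point.
Sat(A[~a U p]) = {t0, t1, t2, t4, t5, t6, t7}
t9 ∉ Sat(A[~a U p]) = {t0, t1, t2, t4, t5, t6, t7}, so the formula does not hold at t9.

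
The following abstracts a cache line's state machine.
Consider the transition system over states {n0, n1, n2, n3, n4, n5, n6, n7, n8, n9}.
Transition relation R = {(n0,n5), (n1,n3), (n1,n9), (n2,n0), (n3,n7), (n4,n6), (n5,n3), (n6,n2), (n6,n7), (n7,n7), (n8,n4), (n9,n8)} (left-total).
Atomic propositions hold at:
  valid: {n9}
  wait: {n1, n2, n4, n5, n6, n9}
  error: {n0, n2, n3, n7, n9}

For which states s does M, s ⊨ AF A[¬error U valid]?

Sat(¬error) = {n1, n4, n5, n6, n8}
A[¬error U valid]: least fixpoint, start Z0 = Sat(valid) = {n9}, add states in Sat(¬error) with every successor in Z. Already a fixed point.
Sat(A[¬error U valid]) = {n9}
AF A[¬error U valid]: least fixpoint, start Z0 = {n9}, add states with every successor in Z. Already a fixed point.
Sat(AF A[¬error U valid]) = {n9}

{n9}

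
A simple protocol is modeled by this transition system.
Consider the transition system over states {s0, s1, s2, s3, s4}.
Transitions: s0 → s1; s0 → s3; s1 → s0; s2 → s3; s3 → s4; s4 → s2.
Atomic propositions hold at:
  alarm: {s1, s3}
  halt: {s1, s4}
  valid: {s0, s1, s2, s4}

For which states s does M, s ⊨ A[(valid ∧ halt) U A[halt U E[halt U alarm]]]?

Sat(valid ∧ halt) = {s1, s4}
E[halt U alarm]: least fixpoint, start Z0 = Sat(alarm) = {s1, s3}, add states in Sat(halt) with some successor in Z. Already a fixed point.
Sat(E[halt U alarm]) = {s1, s3}
A[halt U E[halt U alarm]]: least fixpoint, start Z0 = Sat(E[halt U alarm]) = {s1, s3}, add states in Sat(halt) with every successor in Z. Already a fixed point.
Sat(A[halt U E[halt U alarm]]) = {s1, s3}
A[(valid ∧ halt) U A[halt U E[halt U alarm]]]: least fixpoint, start Z0 = Sat(A[halt U E[halt U alarm]]) = {s1, s3}, add states in Sat(valid ∧ halt) with every successor in Z. Already a fixed point.
Sat(A[(valid ∧ halt) U A[halt U E[halt U alarm]]]) = {s1, s3}

{s1, s3}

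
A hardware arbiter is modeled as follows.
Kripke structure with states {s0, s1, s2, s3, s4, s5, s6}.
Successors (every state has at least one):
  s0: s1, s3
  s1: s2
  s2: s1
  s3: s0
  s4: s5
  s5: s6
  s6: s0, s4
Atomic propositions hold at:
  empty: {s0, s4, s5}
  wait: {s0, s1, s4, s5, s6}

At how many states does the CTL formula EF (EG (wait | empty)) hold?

3

Sat(wait | empty) = {s0, s1, s4, s5, s6}
EG (wait | empty): greatest fixpoint, start Z0 = {s0, s1, s4, s5, s6}, keep only states in Sat with some successor in Z. Z1 = {s0, s4, s5, s6}; Z2 = {s4, s5, s6}; fixed.
Sat(EG (wait | empty)) = {s4, s5, s6}
EF (EG (wait | empty)): least fixpoint, start Z0 = {s4, s5, s6}, add states with some successor in Z. Already a fixed point.
Sat(EF (EG (wait | empty))) = {s4, s5, s6}
|Sat(EF (EG (wait | empty)))| = |{s4, s5, s6}| = 3.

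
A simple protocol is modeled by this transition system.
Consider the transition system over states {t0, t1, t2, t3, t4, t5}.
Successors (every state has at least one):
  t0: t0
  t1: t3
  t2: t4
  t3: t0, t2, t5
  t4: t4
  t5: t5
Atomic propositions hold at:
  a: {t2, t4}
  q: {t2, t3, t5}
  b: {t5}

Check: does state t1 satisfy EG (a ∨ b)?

Sat(a ∨ b) = {t2, t4, t5}
EG (a ∨ b): greatest fixpoint, start Z0 = {t2, t4, t5}, keep only states in Sat with some successor in Z. Already a fixed point.
Sat(EG (a ∨ b)) = {t2, t4, t5}
t1 ∉ Sat(EG (a ∨ b)) = {t2, t4, t5}, so the formula does not hold at t1.

No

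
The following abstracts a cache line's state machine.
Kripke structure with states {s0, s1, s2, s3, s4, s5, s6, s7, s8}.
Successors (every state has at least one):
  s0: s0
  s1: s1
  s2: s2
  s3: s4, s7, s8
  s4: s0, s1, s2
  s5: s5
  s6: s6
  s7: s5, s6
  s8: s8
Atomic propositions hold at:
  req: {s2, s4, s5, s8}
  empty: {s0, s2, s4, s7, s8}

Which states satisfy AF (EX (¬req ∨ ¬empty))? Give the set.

{s0, s1, s3, s4, s5, s6, s7}

Sat(¬req) = {s0, s1, s3, s6, s7}
Sat(¬empty) = {s1, s3, s5, s6}
Sat(¬req ∨ ¬empty) = {s0, s1, s3, s5, s6, s7}
Sat(EX (¬req ∨ ¬empty)) = {s : some successor in {s0, s1, s3, s5, s6, s7}} = {s0, s1, s3, s4, s5, s6, s7}
AF (EX (¬req ∨ ¬empty)): least fixpoint, start Z0 = {s0, s1, s3, s4, s5, s6, s7}, add states with every successor in Z. Already a fixed point.
Sat(AF (EX (¬req ∨ ¬empty))) = {s0, s1, s3, s4, s5, s6, s7}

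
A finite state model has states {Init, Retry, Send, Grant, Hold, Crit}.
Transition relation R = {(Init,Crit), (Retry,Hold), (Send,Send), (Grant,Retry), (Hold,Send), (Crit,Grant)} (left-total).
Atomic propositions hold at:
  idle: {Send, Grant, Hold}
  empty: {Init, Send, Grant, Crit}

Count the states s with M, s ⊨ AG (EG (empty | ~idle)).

1

Sat(~idle) = {Init, Retry, Crit}
Sat(empty | ~idle) = {Init, Retry, Send, Grant, Crit}
EG (empty | ~idle): greatest fixpoint, start Z0 = {Init, Retry, Send, Grant, Crit}, keep only states in Sat with some successor in Z. Z1 = {Init, Send, Grant, Crit}; Z2 = {Init, Send, Crit}; Z3 = {Init, Send}; Z4 = {Send}; fixed.
Sat(EG (empty | ~idle)) = {Send}
AG (EG (empty | ~idle)): greatest fixpoint, start Z0 = {Send}, keep only states in Sat with every successor in Z. Already a fixed point.
Sat(AG (EG (empty | ~idle))) = {Send}
|Sat(AG (EG (empty | ~idle)))| = |{Send}| = 1.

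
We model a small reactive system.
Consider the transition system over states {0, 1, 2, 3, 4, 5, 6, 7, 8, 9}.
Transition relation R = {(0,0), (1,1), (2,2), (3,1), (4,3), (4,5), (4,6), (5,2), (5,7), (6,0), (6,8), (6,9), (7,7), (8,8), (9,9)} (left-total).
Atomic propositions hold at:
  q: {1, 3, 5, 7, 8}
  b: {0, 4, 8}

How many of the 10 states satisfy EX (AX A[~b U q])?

Sat(~b) = {1, 2, 3, 5, 6, 7, 9}
A[~b U q]: least fixpoint, start Z0 = Sat(q) = {1, 3, 5, 7, 8}, add states in Sat(~b) with every successor in Z. Already a fixed point.
Sat(A[~b U q]) = {1, 3, 5, 7, 8}
Sat(AX A[~b U q]) = {s : every successor in {1, 3, 5, 7, 8}} = {1, 3, 7, 8}
Sat(EX (AX A[~b U q])) = {s : some successor in {1, 3, 7, 8}} = {1, 3, 4, 5, 6, 7, 8}
|Sat(EX (AX A[~b U q]))| = |{1, 3, 4, 5, 6, 7, 8}| = 7.

7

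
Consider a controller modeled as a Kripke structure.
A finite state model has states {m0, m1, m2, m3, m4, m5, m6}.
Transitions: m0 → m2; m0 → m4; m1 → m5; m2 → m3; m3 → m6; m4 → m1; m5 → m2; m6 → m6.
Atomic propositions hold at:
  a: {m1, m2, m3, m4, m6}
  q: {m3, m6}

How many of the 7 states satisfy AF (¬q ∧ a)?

Sat(¬q) = {m0, m1, m2, m4, m5}
Sat(¬q ∧ a) = {m1, m2, m4}
AF (¬q ∧ a): least fixpoint, start Z0 = {m1, m2, m4}, add states with every successor in Z. Z1 = {m0, m1, m2, m4, m5}; fixed.
Sat(AF (¬q ∧ a)) = {m0, m1, m2, m4, m5}
|Sat(AF (¬q ∧ a))| = |{m0, m1, m2, m4, m5}| = 5.

5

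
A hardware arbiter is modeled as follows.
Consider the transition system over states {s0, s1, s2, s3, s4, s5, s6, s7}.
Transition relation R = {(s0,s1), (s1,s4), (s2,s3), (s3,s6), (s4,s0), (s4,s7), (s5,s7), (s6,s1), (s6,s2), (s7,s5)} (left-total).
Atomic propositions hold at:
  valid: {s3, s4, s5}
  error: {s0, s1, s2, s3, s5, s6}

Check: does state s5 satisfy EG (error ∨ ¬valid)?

Sat(¬valid) = {s0, s1, s2, s6, s7}
Sat(error ∨ ¬valid) = {s0, s1, s2, s3, s5, s6, s7}
EG (error ∨ ¬valid): greatest fixpoint, start Z0 = {s0, s1, s2, s3, s5, s6, s7}, keep only states in Sat with some successor in Z. Z1 = {s0, s2, s3, s5, s6, s7}; Z2 = {s2, s3, s5, s6, s7}; fixed.
Sat(EG (error ∨ ¬valid)) = {s2, s3, s5, s6, s7}
s5 ∈ Sat(EG (error ∨ ¬valid)) = {s2, s3, s5, s6, s7}, so the formula holds at s5.

Yes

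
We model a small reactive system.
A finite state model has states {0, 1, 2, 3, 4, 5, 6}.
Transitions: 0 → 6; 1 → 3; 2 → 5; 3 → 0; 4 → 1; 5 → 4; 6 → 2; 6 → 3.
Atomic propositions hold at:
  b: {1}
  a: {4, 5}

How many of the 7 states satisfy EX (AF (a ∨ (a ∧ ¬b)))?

Sat(¬b) = {0, 2, 3, 4, 5, 6}
Sat(a ∧ ¬b) = {4, 5}
Sat(a ∨ (a ∧ ¬b)) = {4, 5}
AF (a ∨ (a ∧ ¬b)): least fixpoint, start Z0 = {4, 5}, add states with every successor in Z. Z1 = {2, 4, 5}; fixed.
Sat(AF (a ∨ (a ∧ ¬b))) = {2, 4, 5}
Sat(EX (AF (a ∨ (a ∧ ¬b)))) = {s : some successor in {2, 4, 5}} = {2, 5, 6}
|Sat(EX (AF (a ∨ (a ∧ ¬b))))| = |{2, 5, 6}| = 3.

3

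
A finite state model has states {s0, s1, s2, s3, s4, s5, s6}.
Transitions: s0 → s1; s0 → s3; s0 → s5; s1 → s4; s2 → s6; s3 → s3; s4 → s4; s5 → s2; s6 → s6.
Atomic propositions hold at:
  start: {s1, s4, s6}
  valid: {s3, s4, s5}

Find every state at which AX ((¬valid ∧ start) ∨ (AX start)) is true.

Sat(¬valid) = {s0, s1, s2, s6}
Sat(¬valid ∧ start) = {s1, s6}
Sat(AX start) = {s : every successor in {s1, s4, s6}} = {s1, s2, s4, s6}
Sat((¬valid ∧ start) ∨ (AX start)) = {s1, s2, s4, s6}
Sat(AX ((¬valid ∧ start) ∨ (AX start))) = {s : every successor in {s1, s2, s4, s6}} = {s1, s2, s4, s5, s6}

{s1, s2, s4, s5, s6}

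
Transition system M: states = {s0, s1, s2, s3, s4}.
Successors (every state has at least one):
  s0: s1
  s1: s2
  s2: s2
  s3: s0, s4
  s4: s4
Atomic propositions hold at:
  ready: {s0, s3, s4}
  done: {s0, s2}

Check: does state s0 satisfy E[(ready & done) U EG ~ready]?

Sat(ready & done) = {s0}
Sat(~ready) = {s1, s2}
EG ~ready: greatest fixpoint, start Z0 = {s1, s2}, keep only states in Sat with some successor in Z. Already a fixed point.
Sat(EG ~ready) = {s1, s2}
E[(ready & done) U EG ~ready]: least fixpoint, start Z0 = Sat(EG ~ready) = {s1, s2}, add states in Sat(ready & done) with some successor in Z. Z1 = {s0, s1, s2}; fixed.
Sat(E[(ready & done) U EG ~ready]) = {s0, s1, s2}
s0 ∈ Sat(E[(ready & done) U EG ~ready]) = {s0, s1, s2}, so the formula holds at s0.

Yes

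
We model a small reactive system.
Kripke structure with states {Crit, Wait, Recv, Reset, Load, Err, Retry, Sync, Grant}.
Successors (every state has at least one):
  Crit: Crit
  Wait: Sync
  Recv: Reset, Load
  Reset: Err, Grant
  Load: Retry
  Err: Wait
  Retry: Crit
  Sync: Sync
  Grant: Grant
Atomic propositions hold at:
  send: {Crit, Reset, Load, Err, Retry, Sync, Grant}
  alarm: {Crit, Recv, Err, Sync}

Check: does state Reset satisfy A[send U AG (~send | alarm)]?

Sat(~send) = {Wait, Recv}
Sat(~send | alarm) = {Crit, Wait, Recv, Err, Sync}
AG (~send | alarm): greatest fixpoint, start Z0 = {Crit, Wait, Recv, Err, Sync}, keep only states in Sat with every successor in Z. Z1 = {Crit, Wait, Err, Sync}; fixed.
Sat(AG (~send | alarm)) = {Crit, Wait, Err, Sync}
A[send U AG (~send | alarm)]: least fixpoint, start Z0 = Sat(AG (~send | alarm)) = {Crit, Wait, Err, Sync}, add states in Sat(send) with every successor in Z. Z1 = {Crit, Wait, Err, Retry, Sync}; Z2 = {Crit, Wait, Load, Err, Retry, Sync}; fixed.
Sat(A[send U AG (~send | alarm)]) = {Crit, Wait, Load, Err, Retry, Sync}
Reset ∉ Sat(A[send U AG (~send | alarm)]) = {Crit, Wait, Load, Err, Retry, Sync}, so the formula does not hold at Reset.

No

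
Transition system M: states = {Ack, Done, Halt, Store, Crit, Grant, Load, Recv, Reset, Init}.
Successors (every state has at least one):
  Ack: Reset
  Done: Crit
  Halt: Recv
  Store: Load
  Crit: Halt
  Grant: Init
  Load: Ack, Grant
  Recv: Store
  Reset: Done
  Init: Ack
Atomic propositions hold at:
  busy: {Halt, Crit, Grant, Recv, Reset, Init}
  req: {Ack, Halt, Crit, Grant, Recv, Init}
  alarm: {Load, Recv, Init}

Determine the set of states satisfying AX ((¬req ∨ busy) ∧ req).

Sat(¬req) = {Done, Store, Load, Reset}
Sat(¬req ∨ busy) = {Done, Halt, Store, Crit, Grant, Load, Recv, Reset, Init}
Sat((¬req ∨ busy) ∧ req) = {Halt, Crit, Grant, Recv, Init}
Sat(AX ((¬req ∨ busy) ∧ req)) = {s : every successor in {Halt, Crit, Grant, Recv, Init}} = {Done, Halt, Crit, Grant}

{Done, Halt, Crit, Grant}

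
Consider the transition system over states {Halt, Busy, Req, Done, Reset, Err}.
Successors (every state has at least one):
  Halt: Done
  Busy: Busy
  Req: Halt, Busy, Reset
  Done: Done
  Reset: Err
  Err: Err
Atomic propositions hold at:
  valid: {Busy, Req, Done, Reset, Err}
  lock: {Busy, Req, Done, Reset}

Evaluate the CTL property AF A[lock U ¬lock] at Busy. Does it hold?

No

Sat(¬lock) = {Halt, Err}
A[lock U ¬lock]: least fixpoint, start Z0 = Sat(¬lock) = {Halt, Err}, add states in Sat(lock) with every successor in Z. Z1 = {Halt, Reset, Err}; fixed.
Sat(A[lock U ¬lock]) = {Halt, Reset, Err}
AF A[lock U ¬lock]: least fixpoint, start Z0 = {Halt, Reset, Err}, add states with every successor in Z. Already a fixed point.
Sat(AF A[lock U ¬lock]) = {Halt, Reset, Err}
Busy ∉ Sat(AF A[lock U ¬lock]) = {Halt, Reset, Err}, so the formula does not hold at Busy.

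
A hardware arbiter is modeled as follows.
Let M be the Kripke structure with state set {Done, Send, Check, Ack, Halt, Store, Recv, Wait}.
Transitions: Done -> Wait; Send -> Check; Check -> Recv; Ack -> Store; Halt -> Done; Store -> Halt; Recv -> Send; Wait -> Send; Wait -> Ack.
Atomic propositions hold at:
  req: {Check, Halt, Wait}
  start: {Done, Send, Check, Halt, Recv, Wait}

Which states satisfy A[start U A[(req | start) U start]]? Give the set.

Sat(req | start) = {Done, Send, Check, Halt, Recv, Wait}
A[(req | start) U start]: least fixpoint, start Z0 = Sat(start) = {Done, Send, Check, Halt, Recv, Wait}, add states in Sat(req | start) with every successor in Z. Already a fixed point.
Sat(A[(req | start) U start]) = {Done, Send, Check, Halt, Recv, Wait}
A[start U A[(req | start) U start]]: least fixpoint, start Z0 = Sat(A[(req | start) U start]) = {Done, Send, Check, Halt, Recv, Wait}, add states in Sat(start) with every successor in Z. Already a fixed point.
Sat(A[start U A[(req | start) U start]]) = {Done, Send, Check, Halt, Recv, Wait}

{Done, Send, Check, Halt, Recv, Wait}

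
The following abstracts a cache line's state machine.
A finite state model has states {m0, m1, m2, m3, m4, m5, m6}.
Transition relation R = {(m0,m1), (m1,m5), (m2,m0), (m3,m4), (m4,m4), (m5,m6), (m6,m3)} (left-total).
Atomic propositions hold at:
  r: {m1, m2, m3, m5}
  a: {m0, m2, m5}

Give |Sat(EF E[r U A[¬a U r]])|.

Sat(¬a) = {m1, m3, m4, m6}
A[¬a U r]: least fixpoint, start Z0 = Sat(r) = {m1, m2, m3, m5}, add states in Sat(¬a) with every successor in Z. Z1 = {m1, m2, m3, m5, m6}; fixed.
Sat(A[¬a U r]) = {m1, m2, m3, m5, m6}
E[r U A[¬a U r]]: least fixpoint, start Z0 = Sat(A[¬a U r]) = {m1, m2, m3, m5, m6}, add states in Sat(r) with some successor in Z. Already a fixed point.
Sat(E[r U A[¬a U r]]) = {m1, m2, m3, m5, m6}
EF E[r U A[¬a U r]]: least fixpoint, start Z0 = {m1, m2, m3, m5, m6}, add states with some successor in Z. Z1 = {m0, m1, m2, m3, m5, m6}; fixed.
Sat(EF E[r U A[¬a U r]]) = {m0, m1, m2, m3, m5, m6}
|Sat(EF E[r U A[¬a U r]])| = |{m0, m1, m2, m3, m5, m6}| = 6.

6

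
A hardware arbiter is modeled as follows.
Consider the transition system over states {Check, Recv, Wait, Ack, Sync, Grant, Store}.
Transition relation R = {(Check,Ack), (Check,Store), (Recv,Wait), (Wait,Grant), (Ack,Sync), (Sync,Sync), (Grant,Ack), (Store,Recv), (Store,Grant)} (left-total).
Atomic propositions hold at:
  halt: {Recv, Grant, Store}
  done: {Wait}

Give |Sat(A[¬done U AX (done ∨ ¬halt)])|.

6

Sat(¬done) = {Check, Recv, Ack, Sync, Grant, Store}
Sat(¬halt) = {Check, Wait, Ack, Sync}
Sat(done ∨ ¬halt) = {Check, Wait, Ack, Sync}
Sat(AX (done ∨ ¬halt)) = {s : every successor in {Check, Wait, Ack, Sync}} = {Recv, Ack, Sync, Grant}
A[¬done U AX (done ∨ ¬halt)]: least fixpoint, start Z0 = Sat(AX (done ∨ ¬halt)) = {Recv, Ack, Sync, Grant}, add states in Sat(¬done) with every successor in Z. Z1 = {Recv, Ack, Sync, Grant, Store}; Z2 = {Check, Recv, Ack, Sync, Grant, Store}; fixed.
Sat(A[¬done U AX (done ∨ ¬halt)]) = {Check, Recv, Ack, Sync, Grant, Store}
|Sat(A[¬done U AX (done ∨ ¬halt)])| = |{Check, Recv, Ack, Sync, Grant, Store}| = 6.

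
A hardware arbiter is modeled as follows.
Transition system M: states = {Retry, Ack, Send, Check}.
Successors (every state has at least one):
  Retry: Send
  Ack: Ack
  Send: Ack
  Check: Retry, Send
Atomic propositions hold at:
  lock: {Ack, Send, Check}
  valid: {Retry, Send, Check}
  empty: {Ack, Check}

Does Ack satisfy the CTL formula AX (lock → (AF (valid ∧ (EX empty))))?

No

Sat(EX empty) = {s : some successor in {Ack, Check}} = {Ack, Send}
Sat(valid ∧ (EX empty)) = {Send}
AF (valid ∧ (EX empty)): least fixpoint, start Z0 = {Send}, add states with every successor in Z. Z1 = {Retry, Send}; Z2 = {Retry, Send, Check}; fixed.
Sat(AF (valid ∧ (EX empty))) = {Retry, Send, Check}
Sat(lock → (AF (valid ∧ (EX empty)))) = {Retry, Send, Check}
Sat(AX (lock → (AF (valid ∧ (EX empty))))) = {s : every successor in {Retry, Send, Check}} = {Retry, Check}
Ack ∉ Sat(AX (lock → (AF (valid ∧ (EX empty))))) = {Retry, Check}, so the formula does not hold at Ack.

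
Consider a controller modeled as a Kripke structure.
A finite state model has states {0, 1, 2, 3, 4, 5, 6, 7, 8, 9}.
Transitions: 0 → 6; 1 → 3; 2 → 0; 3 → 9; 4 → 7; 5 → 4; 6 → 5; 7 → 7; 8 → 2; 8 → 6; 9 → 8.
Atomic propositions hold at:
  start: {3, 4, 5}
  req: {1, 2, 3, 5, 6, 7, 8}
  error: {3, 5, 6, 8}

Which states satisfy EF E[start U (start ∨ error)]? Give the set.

Sat(start ∨ error) = {3, 4, 5, 6, 8}
E[start U (start ∨ error)]: least fixpoint, start Z0 = Sat((start ∨ error)) = {3, 4, 5, 6, 8}, add states in Sat(start) with some successor in Z. Already a fixed point.
Sat(E[start U (start ∨ error)]) = {3, 4, 5, 6, 8}
EF E[start U (start ∨ error)]: least fixpoint, start Z0 = {3, 4, 5, 6, 8}, add states with some successor in Z. Z1 = {0, 1, 3, 4, 5, 6, 8, 9}; Z2 = {0, 1, 2, 3, 4, 5, 6, 8, 9}; fixed.
Sat(EF E[start U (start ∨ error)]) = {0, 1, 2, 3, 4, 5, 6, 8, 9}

{0, 1, 2, 3, 4, 5, 6, 8, 9}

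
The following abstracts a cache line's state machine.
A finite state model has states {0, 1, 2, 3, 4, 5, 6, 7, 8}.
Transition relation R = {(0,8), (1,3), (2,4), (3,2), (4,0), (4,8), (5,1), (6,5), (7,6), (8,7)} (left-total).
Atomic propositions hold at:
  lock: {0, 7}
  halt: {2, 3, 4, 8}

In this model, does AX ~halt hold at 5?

Yes

Sat(~halt) = {0, 1, 5, 6, 7}
Sat(AX ~halt) = {s : every successor in {0, 1, 5, 6, 7}} = {5, 6, 7, 8}
5 ∈ Sat(AX ~halt) = {5, 6, 7, 8}, so the formula holds at 5.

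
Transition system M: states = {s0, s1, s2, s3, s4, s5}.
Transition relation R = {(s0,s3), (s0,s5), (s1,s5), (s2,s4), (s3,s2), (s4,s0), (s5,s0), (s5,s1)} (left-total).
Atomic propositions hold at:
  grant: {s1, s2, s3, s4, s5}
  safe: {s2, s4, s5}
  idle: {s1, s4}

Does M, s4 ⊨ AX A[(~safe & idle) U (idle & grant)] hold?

No

Sat(~safe) = {s0, s1, s3}
Sat(~safe & idle) = {s1}
Sat(idle & grant) = {s1, s4}
A[(~safe & idle) U (idle & grant)]: least fixpoint, start Z0 = Sat((idle & grant)) = {s1, s4}, add states in Sat(~safe & idle) with every successor in Z. Already a fixed point.
Sat(A[(~safe & idle) U (idle & grant)]) = {s1, s4}
Sat(AX A[(~safe & idle) U (idle & grant)]) = {s : every successor in {s1, s4}} = {s2}
s4 ∉ Sat(AX A[(~safe & idle) U (idle & grant)]) = {s2}, so the formula does not hold at s4.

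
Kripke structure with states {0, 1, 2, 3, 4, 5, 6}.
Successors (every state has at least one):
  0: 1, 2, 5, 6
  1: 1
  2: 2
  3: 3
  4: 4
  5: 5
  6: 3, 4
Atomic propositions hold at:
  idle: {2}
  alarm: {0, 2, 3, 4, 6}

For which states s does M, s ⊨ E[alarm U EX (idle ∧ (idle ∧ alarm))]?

{0, 2}

Sat(idle ∧ alarm) = {2}
Sat(idle ∧ (idle ∧ alarm)) = {2}
Sat(EX (idle ∧ (idle ∧ alarm))) = {s : some successor in {2}} = {0, 2}
E[alarm U EX (idle ∧ (idle ∧ alarm))]: least fixpoint, start Z0 = Sat(EX (idle ∧ (idle ∧ alarm))) = {0, 2}, add states in Sat(alarm) with some successor in Z. Already a fixed point.
Sat(E[alarm U EX (idle ∧ (idle ∧ alarm))]) = {0, 2}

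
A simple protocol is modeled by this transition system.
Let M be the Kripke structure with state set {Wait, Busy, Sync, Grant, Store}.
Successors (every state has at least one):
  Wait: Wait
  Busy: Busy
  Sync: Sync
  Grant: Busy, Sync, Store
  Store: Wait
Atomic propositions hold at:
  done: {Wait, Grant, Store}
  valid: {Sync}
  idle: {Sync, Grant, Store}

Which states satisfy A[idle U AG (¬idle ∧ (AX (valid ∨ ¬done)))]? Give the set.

Sat(¬idle) = {Wait, Busy}
Sat(¬done) = {Busy, Sync}
Sat(valid ∨ ¬done) = {Busy, Sync}
Sat(AX (valid ∨ ¬done)) = {s : every successor in {Busy, Sync}} = {Busy, Sync}
Sat(¬idle ∧ (AX (valid ∨ ¬done))) = {Busy}
AG (¬idle ∧ (AX (valid ∨ ¬done))): greatest fixpoint, start Z0 = {Busy}, keep only states in Sat with every successor in Z. Already a fixed point.
Sat(AG (¬idle ∧ (AX (valid ∨ ¬done)))) = {Busy}
A[idle U AG (¬idle ∧ (AX (valid ∨ ¬done)))]: least fixpoint, start Z0 = Sat(AG (¬idle ∧ (AX (valid ∨ ¬done)))) = {Busy}, add states in Sat(idle) with every successor in Z. Already a fixed point.
Sat(A[idle U AG (¬idle ∧ (AX (valid ∨ ¬done)))]) = {Busy}

{Busy}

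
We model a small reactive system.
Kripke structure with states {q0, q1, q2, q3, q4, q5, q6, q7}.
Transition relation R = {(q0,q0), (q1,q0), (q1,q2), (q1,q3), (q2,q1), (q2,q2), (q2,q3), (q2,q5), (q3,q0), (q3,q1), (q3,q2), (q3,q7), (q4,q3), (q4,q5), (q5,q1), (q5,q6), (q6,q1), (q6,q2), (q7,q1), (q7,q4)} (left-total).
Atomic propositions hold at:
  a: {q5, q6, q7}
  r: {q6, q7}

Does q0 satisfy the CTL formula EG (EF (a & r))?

Sat(a & r) = {q6, q7}
EF (a & r): least fixpoint, start Z0 = {q6, q7}, add states with some successor in Z. Z1 = {q3, q5, q6, q7}; Z2 = {q1, q2, q3, q4, q5, q6, q7}; fixed.
Sat(EF (a & r)) = {q1, q2, q3, q4, q5, q6, q7}
EG (EF (a & r)): greatest fixpoint, start Z0 = {q1, q2, q3, q4, q5, q6, q7}, keep only states in Sat with some successor in Z. Already a fixed point.
Sat(EG (EF (a & r))) = {q1, q2, q3, q4, q5, q6, q7}
q0 ∉ Sat(EG (EF (a & r))) = {q1, q2, q3, q4, q5, q6, q7}, so the formula does not hold at q0.

No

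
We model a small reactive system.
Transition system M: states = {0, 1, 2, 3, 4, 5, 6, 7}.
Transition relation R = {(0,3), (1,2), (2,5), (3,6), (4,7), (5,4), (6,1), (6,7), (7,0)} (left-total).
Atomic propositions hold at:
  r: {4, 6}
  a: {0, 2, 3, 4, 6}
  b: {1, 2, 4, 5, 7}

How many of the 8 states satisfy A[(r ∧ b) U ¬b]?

3

Sat(r ∧ b) = {4}
Sat(¬b) = {0, 3, 6}
A[(r ∧ b) U ¬b]: least fixpoint, start Z0 = Sat(¬b) = {0, 3, 6}, add states in Sat(r ∧ b) with every successor in Z. Already a fixed point.
Sat(A[(r ∧ b) U ¬b]) = {0, 3, 6}
|Sat(A[(r ∧ b) U ¬b])| = |{0, 3, 6}| = 3.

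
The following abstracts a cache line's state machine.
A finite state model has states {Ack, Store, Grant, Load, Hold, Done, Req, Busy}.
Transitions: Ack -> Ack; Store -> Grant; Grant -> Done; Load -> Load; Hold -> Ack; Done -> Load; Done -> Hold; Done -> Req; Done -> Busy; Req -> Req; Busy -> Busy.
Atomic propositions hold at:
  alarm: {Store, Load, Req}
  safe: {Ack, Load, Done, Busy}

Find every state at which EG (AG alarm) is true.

{Load, Req}

AG alarm: greatest fixpoint, start Z0 = {Store, Load, Req}, keep only states in Sat with every successor in Z. Z1 = {Load, Req}; fixed.
Sat(AG alarm) = {Load, Req}
EG (AG alarm): greatest fixpoint, start Z0 = {Load, Req}, keep only states in Sat with some successor in Z. Already a fixed point.
Sat(EG (AG alarm)) = {Load, Req}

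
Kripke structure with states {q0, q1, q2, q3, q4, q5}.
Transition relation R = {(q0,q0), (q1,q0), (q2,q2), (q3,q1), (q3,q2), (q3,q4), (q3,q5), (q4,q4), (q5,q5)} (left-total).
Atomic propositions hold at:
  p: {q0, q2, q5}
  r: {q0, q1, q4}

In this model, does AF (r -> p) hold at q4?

No

Sat(r -> p) = {q0, q2, q3, q5}
AF (r -> p): least fixpoint, start Z0 = {q0, q2, q3, q5}, add states with every successor in Z. Z1 = {q0, q1, q2, q3, q5}; fixed.
Sat(AF (r -> p)) = {q0, q1, q2, q3, q5}
q4 ∉ Sat(AF (r -> p)) = {q0, q1, q2, q3, q5}, so the formula does not hold at q4.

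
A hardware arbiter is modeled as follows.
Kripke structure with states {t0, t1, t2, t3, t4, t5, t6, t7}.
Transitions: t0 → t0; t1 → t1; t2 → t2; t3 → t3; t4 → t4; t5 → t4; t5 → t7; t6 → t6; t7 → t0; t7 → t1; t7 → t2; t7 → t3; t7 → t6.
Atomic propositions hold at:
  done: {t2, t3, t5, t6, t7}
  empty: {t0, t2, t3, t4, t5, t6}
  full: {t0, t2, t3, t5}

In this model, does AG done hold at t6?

Yes

AG done: greatest fixpoint, start Z0 = {t2, t3, t5, t6, t7}, keep only states in Sat with every successor in Z. Z1 = {t2, t3, t6}; fixed.
Sat(AG done) = {t2, t3, t6}
t6 ∈ Sat(AG done) = {t2, t3, t6}, so the formula holds at t6.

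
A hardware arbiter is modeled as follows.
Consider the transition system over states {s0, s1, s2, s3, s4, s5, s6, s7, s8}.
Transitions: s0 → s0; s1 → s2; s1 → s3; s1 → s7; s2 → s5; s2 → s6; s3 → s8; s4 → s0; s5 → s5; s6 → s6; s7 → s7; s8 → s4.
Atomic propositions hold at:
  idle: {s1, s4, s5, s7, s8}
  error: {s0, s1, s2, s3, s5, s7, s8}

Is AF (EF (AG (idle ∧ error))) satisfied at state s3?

Sat(idle ∧ error) = {s1, s5, s7, s8}
AG (idle ∧ error): greatest fixpoint, start Z0 = {s1, s5, s7, s8}, keep only states in Sat with every successor in Z. Z1 = {s5, s7}; fixed.
Sat(AG (idle ∧ error)) = {s5, s7}
EF (AG (idle ∧ error)): least fixpoint, start Z0 = {s5, s7}, add states with some successor in Z. Z1 = {s1, s2, s5, s7}; fixed.
Sat(EF (AG (idle ∧ error))) = {s1, s2, s5, s7}
AF (EF (AG (idle ∧ error))): least fixpoint, start Z0 = {s1, s2, s5, s7}, add states with every successor in Z. Already a fixed point.
Sat(AF (EF (AG (idle ∧ error)))) = {s1, s2, s5, s7}
s3 ∉ Sat(AF (EF (AG (idle ∧ error)))) = {s1, s2, s5, s7}, so the formula does not hold at s3.

No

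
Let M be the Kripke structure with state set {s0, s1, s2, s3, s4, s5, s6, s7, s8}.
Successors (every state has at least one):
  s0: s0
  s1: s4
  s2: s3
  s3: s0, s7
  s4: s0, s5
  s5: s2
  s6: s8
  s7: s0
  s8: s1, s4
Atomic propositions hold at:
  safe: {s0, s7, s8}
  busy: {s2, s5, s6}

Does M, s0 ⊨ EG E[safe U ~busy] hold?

Sat(~busy) = {s0, s1, s3, s4, s7, s8}
E[safe U ~busy]: least fixpoint, start Z0 = Sat(~busy) = {s0, s1, s3, s4, s7, s8}, add states in Sat(safe) with some successor in Z. Already a fixed point.
Sat(E[safe U ~busy]) = {s0, s1, s3, s4, s7, s8}
EG E[safe U ~busy]: greatest fixpoint, start Z0 = {s0, s1, s3, s4, s7, s8}, keep only states in Sat with some successor in Z. Already a fixed point.
Sat(EG E[safe U ~busy]) = {s0, s1, s3, s4, s7, s8}
s0 ∈ Sat(EG E[safe U ~busy]) = {s0, s1, s3, s4, s7, s8}, so the formula holds at s0.

Yes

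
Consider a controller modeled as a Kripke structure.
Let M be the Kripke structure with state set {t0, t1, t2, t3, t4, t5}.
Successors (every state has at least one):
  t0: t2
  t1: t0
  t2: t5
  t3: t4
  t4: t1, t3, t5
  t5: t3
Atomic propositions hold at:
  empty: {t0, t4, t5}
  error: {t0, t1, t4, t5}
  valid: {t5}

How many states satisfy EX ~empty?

Sat(~empty) = {t1, t2, t3}
Sat(EX ~empty) = {s : some successor in {t1, t2, t3}} = {t0, t4, t5}
|Sat(EX ~empty)| = |{t0, t4, t5}| = 3.

3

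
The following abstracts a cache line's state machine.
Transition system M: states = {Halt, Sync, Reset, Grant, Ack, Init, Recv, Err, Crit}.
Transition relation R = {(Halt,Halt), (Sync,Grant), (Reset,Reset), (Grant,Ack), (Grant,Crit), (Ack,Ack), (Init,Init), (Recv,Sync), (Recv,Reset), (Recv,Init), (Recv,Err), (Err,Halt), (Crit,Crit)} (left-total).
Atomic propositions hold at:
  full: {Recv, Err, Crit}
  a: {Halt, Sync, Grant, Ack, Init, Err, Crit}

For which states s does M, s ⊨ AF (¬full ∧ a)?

{Halt, Sync, Grant, Ack, Init, Err}

Sat(¬full) = {Halt, Sync, Reset, Grant, Ack, Init}
Sat(¬full ∧ a) = {Halt, Sync, Grant, Ack, Init}
AF (¬full ∧ a): least fixpoint, start Z0 = {Halt, Sync, Grant, Ack, Init}, add states with every successor in Z. Z1 = {Halt, Sync, Grant, Ack, Init, Err}; fixed.
Sat(AF (¬full ∧ a)) = {Halt, Sync, Grant, Ack, Init, Err}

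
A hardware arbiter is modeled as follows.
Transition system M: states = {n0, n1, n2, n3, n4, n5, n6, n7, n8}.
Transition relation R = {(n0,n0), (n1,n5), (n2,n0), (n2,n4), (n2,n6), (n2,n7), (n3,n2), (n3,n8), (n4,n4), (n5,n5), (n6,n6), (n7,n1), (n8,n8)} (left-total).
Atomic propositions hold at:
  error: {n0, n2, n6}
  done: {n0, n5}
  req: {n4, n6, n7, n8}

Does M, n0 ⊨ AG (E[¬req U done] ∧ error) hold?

Sat(¬req) = {n0, n1, n2, n3, n5}
E[¬req U done]: least fixpoint, start Z0 = Sat(done) = {n0, n5}, add states in Sat(¬req) with some successor in Z. Z1 = {n0, n1, n2, n5}; Z2 = {n0, n1, n2, n3, n5}; fixed.
Sat(E[¬req U done]) = {n0, n1, n2, n3, n5}
Sat(E[¬req U done] ∧ error) = {n0, n2}
AG (E[¬req U done] ∧ error): greatest fixpoint, start Z0 = {n0, n2}, keep only states in Sat with every successor in Z. Z1 = {n0}; fixed.
Sat(AG (E[¬req U done] ∧ error)) = {n0}
n0 ∈ Sat(AG (E[¬req U done] ∧ error)) = {n0}, so the formula holds at n0.

Yes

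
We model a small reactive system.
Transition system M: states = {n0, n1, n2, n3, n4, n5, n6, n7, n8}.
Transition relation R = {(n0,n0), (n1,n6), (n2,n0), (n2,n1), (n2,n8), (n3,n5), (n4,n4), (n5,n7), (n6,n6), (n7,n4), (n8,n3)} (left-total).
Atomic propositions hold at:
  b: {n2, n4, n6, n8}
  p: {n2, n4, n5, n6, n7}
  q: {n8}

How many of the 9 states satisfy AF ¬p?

5

Sat(¬p) = {n0, n1, n3, n8}
AF ¬p: least fixpoint, start Z0 = {n0, n1, n3, n8}, add states with every successor in Z. Z1 = {n0, n1, n2, n3, n8}; fixed.
Sat(AF ¬p) = {n0, n1, n2, n3, n8}
|Sat(AF ¬p)| = |{n0, n1, n2, n3, n8}| = 5.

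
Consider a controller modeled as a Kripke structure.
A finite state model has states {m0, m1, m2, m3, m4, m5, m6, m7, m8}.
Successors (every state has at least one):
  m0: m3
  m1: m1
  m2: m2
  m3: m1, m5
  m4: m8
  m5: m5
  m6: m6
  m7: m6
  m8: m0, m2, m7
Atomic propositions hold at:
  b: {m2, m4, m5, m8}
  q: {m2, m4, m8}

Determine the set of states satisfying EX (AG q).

AG q: greatest fixpoint, start Z0 = {m2, m4, m8}, keep only states in Sat with every successor in Z. Z1 = {m2, m4}; Z2 = {m2}; fixed.
Sat(AG q) = {m2}
Sat(EX (AG q)) = {s : some successor in {m2}} = {m2, m8}

{m2, m8}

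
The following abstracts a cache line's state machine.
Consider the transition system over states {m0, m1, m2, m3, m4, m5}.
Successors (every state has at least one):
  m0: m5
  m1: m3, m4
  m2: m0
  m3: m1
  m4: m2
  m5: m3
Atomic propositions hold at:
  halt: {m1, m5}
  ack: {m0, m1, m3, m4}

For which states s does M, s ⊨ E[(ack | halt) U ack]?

{m0, m1, m3, m4, m5}

Sat(ack | halt) = {m0, m1, m3, m4, m5}
E[(ack | halt) U ack]: least fixpoint, start Z0 = Sat(ack) = {m0, m1, m3, m4}, add states in Sat(ack | halt) with some successor in Z. Z1 = {m0, m1, m3, m4, m5}; fixed.
Sat(E[(ack | halt) U ack]) = {m0, m1, m3, m4, m5}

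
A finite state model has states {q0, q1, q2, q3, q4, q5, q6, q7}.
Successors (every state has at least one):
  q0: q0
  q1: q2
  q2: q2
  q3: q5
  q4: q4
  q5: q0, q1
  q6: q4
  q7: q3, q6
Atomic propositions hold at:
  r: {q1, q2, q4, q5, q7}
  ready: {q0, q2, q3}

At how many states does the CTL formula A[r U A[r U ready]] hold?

A[r U ready]: least fixpoint, start Z0 = Sat(ready) = {q0, q2, q3}, add states in Sat(r) with every successor in Z. Z1 = {q0, q1, q2, q3}; Z2 = {q0, q1, q2, q3, q5}; fixed.
Sat(A[r U ready]) = {q0, q1, q2, q3, q5}
A[r U A[r U ready]]: least fixpoint, start Z0 = Sat(A[r U ready]) = {q0, q1, q2, q3, q5}, add states in Sat(r) with every successor in Z. Already a fixed point.
Sat(A[r U A[r U ready]]) = {q0, q1, q2, q3, q5}
|Sat(A[r U A[r U ready]])| = |{q0, q1, q2, q3, q5}| = 5.

5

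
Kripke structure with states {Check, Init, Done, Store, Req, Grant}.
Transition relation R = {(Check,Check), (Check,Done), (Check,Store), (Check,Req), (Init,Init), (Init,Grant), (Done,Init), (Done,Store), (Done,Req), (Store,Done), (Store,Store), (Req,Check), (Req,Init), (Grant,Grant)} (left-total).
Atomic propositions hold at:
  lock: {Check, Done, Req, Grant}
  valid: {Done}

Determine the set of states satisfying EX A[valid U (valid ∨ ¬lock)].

{Check, Init, Done, Store, Req}

Sat(¬lock) = {Init, Store}
Sat(valid ∨ ¬lock) = {Init, Done, Store}
A[valid U (valid ∨ ¬lock)]: least fixpoint, start Z0 = Sat((valid ∨ ¬lock)) = {Init, Done, Store}, add states in Sat(valid) with every successor in Z. Already a fixed point.
Sat(A[valid U (valid ∨ ¬lock)]) = {Init, Done, Store}
Sat(EX A[valid U (valid ∨ ¬lock)]) = {s : some successor in {Init, Done, Store}} = {Check, Init, Done, Store, Req}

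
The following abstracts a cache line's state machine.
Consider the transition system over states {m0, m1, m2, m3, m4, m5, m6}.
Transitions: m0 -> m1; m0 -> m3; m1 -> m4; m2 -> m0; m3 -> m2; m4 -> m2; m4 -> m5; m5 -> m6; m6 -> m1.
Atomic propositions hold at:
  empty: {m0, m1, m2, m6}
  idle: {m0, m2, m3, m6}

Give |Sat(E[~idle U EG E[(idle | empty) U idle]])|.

5

Sat(~idle) = {m1, m4, m5}
Sat(idle | empty) = {m0, m1, m2, m3, m6}
E[(idle | empty) U idle]: least fixpoint, start Z0 = Sat(idle) = {m0, m2, m3, m6}, add states in Sat(idle | empty) with some successor in Z. Already a fixed point.
Sat(E[(idle | empty) U idle]) = {m0, m2, m3, m6}
EG E[(idle | empty) U idle]: greatest fixpoint, start Z0 = {m0, m2, m3, m6}, keep only states in Sat with some successor in Z. Z1 = {m0, m2, m3}; fixed.
Sat(EG E[(idle | empty) U idle]) = {m0, m2, m3}
E[~idle U EG E[(idle | empty) U idle]]: least fixpoint, start Z0 = Sat(EG E[(idle | empty) U idle]) = {m0, m2, m3}, add states in Sat(~idle) with some successor in Z. Z1 = {m0, m2, m3, m4}; Z2 = {m0, m1, m2, m3, m4}; fixed.
Sat(E[~idle U EG E[(idle | empty) U idle]]) = {m0, m1, m2, m3, m4}
|Sat(E[~idle U EG E[(idle | empty) U idle]])| = |{m0, m1, m2, m3, m4}| = 5.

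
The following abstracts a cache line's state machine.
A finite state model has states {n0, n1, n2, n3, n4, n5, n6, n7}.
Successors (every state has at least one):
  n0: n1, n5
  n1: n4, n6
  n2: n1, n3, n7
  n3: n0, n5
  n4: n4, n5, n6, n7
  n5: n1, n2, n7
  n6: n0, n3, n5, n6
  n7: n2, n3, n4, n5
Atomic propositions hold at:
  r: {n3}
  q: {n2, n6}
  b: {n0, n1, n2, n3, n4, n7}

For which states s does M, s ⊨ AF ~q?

{n0, n1, n2, n3, n4, n5, n7}

Sat(~q) = {n0, n1, n3, n4, n5, n7}
AF ~q: least fixpoint, start Z0 = {n0, n1, n3, n4, n5, n7}, add states with every successor in Z. Z1 = {n0, n1, n2, n3, n4, n5, n7}; fixed.
Sat(AF ~q) = {n0, n1, n2, n3, n4, n5, n7}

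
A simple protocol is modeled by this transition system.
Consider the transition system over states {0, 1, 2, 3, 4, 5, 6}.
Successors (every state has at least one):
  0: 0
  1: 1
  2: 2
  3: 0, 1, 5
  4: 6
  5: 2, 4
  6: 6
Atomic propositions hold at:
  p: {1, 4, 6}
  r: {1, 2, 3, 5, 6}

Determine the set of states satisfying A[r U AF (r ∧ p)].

Sat(r ∧ p) = {1, 6}
AF (r ∧ p): least fixpoint, start Z0 = {1, 6}, add states with every successor in Z. Z1 = {1, 4, 6}; fixed.
Sat(AF (r ∧ p)) = {1, 4, 6}
A[r U AF (r ∧ p)]: least fixpoint, start Z0 = Sat(AF (r ∧ p)) = {1, 4, 6}, add states in Sat(r) with every successor in Z. Already a fixed point.
Sat(A[r U AF (r ∧ p)]) = {1, 4, 6}

{1, 4, 6}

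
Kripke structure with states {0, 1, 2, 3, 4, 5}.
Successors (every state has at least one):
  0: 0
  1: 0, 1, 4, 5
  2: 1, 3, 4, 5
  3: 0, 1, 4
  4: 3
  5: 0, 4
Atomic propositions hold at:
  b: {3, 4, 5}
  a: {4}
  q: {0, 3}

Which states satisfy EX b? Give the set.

Sat(EX b) = {s : some successor in {3, 4, 5}} = {1, 2, 3, 4, 5}

{1, 2, 3, 4, 5}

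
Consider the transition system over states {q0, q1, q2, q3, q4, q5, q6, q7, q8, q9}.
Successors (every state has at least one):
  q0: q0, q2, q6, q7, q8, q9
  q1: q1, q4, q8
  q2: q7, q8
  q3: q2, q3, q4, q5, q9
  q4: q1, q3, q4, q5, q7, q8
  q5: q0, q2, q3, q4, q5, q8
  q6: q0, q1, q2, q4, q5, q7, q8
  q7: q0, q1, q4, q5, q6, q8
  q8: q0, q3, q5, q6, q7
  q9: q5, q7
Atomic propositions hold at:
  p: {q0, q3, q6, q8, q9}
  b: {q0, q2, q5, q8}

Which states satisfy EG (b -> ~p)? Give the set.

Sat(~p) = {q1, q2, q4, q5, q7}
Sat(b -> ~p) = {q1, q2, q3, q4, q5, q6, q7, q9}
EG (b -> ~p): greatest fixpoint, start Z0 = {q1, q2, q3, q4, q5, q6, q7, q9}, keep only states in Sat with some successor in Z. Already a fixed point.
Sat(EG (b -> ~p)) = {q1, q2, q3, q4, q5, q6, q7, q9}

{q1, q2, q3, q4, q5, q6, q7, q9}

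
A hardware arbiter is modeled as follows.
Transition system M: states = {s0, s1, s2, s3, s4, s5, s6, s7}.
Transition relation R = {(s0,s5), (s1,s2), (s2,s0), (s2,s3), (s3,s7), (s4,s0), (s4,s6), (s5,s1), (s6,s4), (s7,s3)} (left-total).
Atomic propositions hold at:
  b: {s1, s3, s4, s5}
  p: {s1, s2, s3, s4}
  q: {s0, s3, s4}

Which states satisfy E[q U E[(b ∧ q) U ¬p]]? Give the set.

Sat(b ∧ q) = {s3, s4}
Sat(¬p) = {s0, s5, s6, s7}
E[(b ∧ q) U ¬p]: least fixpoint, start Z0 = Sat(¬p) = {s0, s5, s6, s7}, add states in Sat(b ∧ q) with some successor in Z. Z1 = {s0, s3, s4, s5, s6, s7}; fixed.
Sat(E[(b ∧ q) U ¬p]) = {s0, s3, s4, s5, s6, s7}
E[q U E[(b ∧ q) U ¬p]]: least fixpoint, start Z0 = Sat(E[(b ∧ q) U ¬p]) = {s0, s3, s4, s5, s6, s7}, add states in Sat(q) with some successor in Z. Already a fixed point.
Sat(E[q U E[(b ∧ q) U ¬p]]) = {s0, s3, s4, s5, s6, s7}

{s0, s3, s4, s5, s6, s7}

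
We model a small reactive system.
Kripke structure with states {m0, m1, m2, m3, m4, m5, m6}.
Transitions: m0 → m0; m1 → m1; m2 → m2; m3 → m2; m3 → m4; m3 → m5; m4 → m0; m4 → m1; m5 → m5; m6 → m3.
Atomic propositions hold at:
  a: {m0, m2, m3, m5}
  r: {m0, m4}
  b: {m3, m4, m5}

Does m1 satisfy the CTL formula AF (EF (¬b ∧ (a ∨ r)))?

Sat(¬b) = {m0, m1, m2, m6}
Sat(a ∨ r) = {m0, m2, m3, m4, m5}
Sat(¬b ∧ (a ∨ r)) = {m0, m2}
EF (¬b ∧ (a ∨ r)): least fixpoint, start Z0 = {m0, m2}, add states with some successor in Z. Z1 = {m0, m2, m3, m4}; Z2 = {m0, m2, m3, m4, m6}; fixed.
Sat(EF (¬b ∧ (a ∨ r))) = {m0, m2, m3, m4, m6}
AF (EF (¬b ∧ (a ∨ r))): least fixpoint, start Z0 = {m0, m2, m3, m4, m6}, add states with every successor in Z. Already a fixed point.
Sat(AF (EF (¬b ∧ (a ∨ r)))) = {m0, m2, m3, m4, m6}
m1 ∉ Sat(AF (EF (¬b ∧ (a ∨ r)))) = {m0, m2, m3, m4, m6}, so the formula does not hold at m1.

No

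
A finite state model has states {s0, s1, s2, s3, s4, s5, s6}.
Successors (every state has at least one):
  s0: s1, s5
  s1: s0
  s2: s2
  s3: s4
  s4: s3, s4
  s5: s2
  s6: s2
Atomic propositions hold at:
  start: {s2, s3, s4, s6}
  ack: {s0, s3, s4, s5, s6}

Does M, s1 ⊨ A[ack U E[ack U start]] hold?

E[ack U start]: least fixpoint, start Z0 = Sat(start) = {s2, s3, s4, s6}, add states in Sat(ack) with some successor in Z. Z1 = {s2, s3, s4, s5, s6}; Z2 = {s0, s2, s3, s4, s5, s6}; fixed.
Sat(E[ack U start]) = {s0, s2, s3, s4, s5, s6}
A[ack U E[ack U start]]: least fixpoint, start Z0 = Sat(E[ack U start]) = {s0, s2, s3, s4, s5, s6}, add states in Sat(ack) with every successor in Z. Already a fixed point.
Sat(A[ack U E[ack U start]]) = {s0, s2, s3, s4, s5, s6}
s1 ∉ Sat(A[ack U E[ack U start]]) = {s0, s2, s3, s4, s5, s6}, so the formula does not hold at s1.

No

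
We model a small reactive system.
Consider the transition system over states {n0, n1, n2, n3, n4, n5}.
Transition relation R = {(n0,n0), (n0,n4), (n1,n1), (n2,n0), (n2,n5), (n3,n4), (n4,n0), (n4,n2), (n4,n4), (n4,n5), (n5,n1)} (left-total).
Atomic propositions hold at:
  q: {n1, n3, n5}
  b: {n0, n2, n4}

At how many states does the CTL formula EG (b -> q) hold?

Sat(b -> q) = {n1, n3, n5}
EG (b -> q): greatest fixpoint, start Z0 = {n1, n3, n5}, keep only states in Sat with some successor in Z. Z1 = {n1, n5}; fixed.
Sat(EG (b -> q)) = {n1, n5}
|Sat(EG (b -> q))| = |{n1, n5}| = 2.

2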